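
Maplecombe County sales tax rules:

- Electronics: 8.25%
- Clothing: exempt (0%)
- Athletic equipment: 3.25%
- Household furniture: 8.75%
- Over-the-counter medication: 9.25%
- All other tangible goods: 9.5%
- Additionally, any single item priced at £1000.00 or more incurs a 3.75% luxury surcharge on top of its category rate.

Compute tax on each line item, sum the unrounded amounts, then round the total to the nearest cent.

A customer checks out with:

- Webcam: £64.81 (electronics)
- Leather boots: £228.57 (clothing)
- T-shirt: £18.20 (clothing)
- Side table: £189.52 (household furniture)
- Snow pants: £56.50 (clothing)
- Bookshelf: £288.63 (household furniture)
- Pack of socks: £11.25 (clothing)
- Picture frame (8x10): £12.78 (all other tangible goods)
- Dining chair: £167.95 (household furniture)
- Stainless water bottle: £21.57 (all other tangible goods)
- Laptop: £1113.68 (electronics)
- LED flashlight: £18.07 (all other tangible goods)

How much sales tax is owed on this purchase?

£200.50

Webcam £64.81: electronics → 8.25% → £5.346825
Leather boots £228.57: clothing → 0% → £0.00
T-shirt £18.20: clothing → 0% → £0.00
Side table £189.52: household furniture → 8.75% → £16.583
Snow pants £56.50: clothing → 0% → £0.00
Bookshelf £288.63: household furniture → 8.75% → £25.255125
Pack of socks £11.25: clothing → 0% → £0.00
Picture frame (8x10) £12.78: all other tangible goods → 9.5% → £1.2141
Dining chair £167.95: household furniture → 8.75% → £14.695625
Stainless water bottle £21.57: all other tangible goods → 9.5% → £2.04915
Laptop £1113.68: electronics → 8.25% + 3.75% surcharge = 12% → £133.6416
LED flashlight £18.07: all other tangible goods → 9.5% → £1.71665
Unrounded tax sum = £200.502075 → £200.50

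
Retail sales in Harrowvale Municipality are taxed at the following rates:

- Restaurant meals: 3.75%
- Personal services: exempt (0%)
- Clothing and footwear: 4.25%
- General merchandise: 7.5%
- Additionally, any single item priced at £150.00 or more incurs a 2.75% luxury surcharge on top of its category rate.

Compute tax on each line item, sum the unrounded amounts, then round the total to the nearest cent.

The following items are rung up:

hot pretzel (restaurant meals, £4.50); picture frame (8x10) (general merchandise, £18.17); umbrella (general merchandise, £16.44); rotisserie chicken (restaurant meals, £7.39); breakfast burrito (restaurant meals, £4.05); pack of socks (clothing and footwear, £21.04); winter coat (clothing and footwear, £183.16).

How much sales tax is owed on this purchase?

Hot pretzel £4.50: restaurant meals → 3.75% → £0.16875
Picture frame (8x10) £18.17: general merchandise → 7.5% → £1.36275
Umbrella £16.44: general merchandise → 7.5% → £1.233
Rotisserie chicken £7.39: restaurant meals → 3.75% → £0.277125
Breakfast burrito £4.05: restaurant meals → 3.75% → £0.151875
Pack of socks £21.04: clothing and footwear → 4.25% → £0.8942
Winter coat £183.16: clothing and footwear → 4.25% + 2.75% surcharge = 7% → £12.8212
Unrounded tax sum = £16.9089 → £16.91

£16.91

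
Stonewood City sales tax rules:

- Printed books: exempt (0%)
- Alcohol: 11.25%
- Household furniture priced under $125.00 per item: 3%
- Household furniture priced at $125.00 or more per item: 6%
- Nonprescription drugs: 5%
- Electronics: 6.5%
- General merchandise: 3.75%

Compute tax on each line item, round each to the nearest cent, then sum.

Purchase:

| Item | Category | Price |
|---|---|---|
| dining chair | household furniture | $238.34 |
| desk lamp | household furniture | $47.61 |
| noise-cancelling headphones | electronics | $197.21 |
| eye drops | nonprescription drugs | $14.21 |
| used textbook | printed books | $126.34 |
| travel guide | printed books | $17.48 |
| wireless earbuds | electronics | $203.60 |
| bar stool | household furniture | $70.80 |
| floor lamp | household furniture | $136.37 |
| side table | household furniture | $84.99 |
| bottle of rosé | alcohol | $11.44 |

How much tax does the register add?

Dining chair $238.34: household furniture, $125.00 or more → 6% → $14.30
Desk lamp $47.61: household furniture, under $125.00 → 3% → $1.43
Noise-cancelling headphones $197.21: electronics → 6.5% → $12.82
Eye drops $14.21: nonprescription drugs → 5% → $0.71
Used textbook $126.34: printed books → 0% → $0.00
Travel guide $17.48: printed books → 0% → $0.00
Wireless earbuds $203.60: electronics → 6.5% → $13.23
Bar stool $70.80: household furniture, under $125.00 → 3% → $2.12
Floor lamp $136.37: household furniture, $125.00 or more → 6% → $8.18
Side table $84.99: household furniture, under $125.00 → 3% → $2.55
Bottle of rosé $11.44: alcohol → 11.25% → $1.29
Total tax = $14.30 + $1.43 + $12.82 + $0.71 + $13.23 + $2.12 + $8.18 + $2.55 + $1.29 = $56.63

$56.63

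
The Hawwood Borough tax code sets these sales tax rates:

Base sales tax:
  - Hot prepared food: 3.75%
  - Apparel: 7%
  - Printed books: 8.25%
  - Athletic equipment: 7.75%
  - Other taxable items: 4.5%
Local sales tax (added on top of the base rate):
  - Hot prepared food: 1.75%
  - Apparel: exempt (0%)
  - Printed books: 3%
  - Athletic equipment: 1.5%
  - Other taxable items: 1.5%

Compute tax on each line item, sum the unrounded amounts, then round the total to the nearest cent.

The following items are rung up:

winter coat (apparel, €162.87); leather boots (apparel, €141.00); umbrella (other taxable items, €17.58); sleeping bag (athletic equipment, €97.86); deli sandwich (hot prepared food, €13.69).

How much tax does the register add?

€32.13

Winter coat €162.87: apparel → 7% + 0% local = 7% → €11.4009
Leather boots €141.00: apparel → 7% + 0% local = 7% → €9.87
Umbrella €17.58: other taxable items → 4.5% + 1.5% local = 6% → €1.0548
Sleeping bag €97.86: athletic equipment → 7.75% + 1.5% local = 9.25% → €9.05205
Deli sandwich €13.69: hot prepared food → 3.75% + 1.75% local = 5.5% → €0.75295
Unrounded tax sum = €32.1307 → €32.13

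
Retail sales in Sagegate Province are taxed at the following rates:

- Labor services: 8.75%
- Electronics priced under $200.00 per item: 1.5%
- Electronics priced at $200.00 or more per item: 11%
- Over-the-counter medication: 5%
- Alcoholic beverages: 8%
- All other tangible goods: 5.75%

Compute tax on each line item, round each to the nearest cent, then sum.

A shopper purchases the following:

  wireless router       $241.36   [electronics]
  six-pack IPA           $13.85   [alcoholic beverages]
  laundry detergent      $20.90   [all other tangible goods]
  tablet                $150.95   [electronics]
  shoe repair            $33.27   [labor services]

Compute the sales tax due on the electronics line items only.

$28.81

Wireless router $241.36: electronics, $200.00 or more → 11% → $26.55
Tablet $150.95: electronics, under $200.00 → 1.5% → $2.26
Tax on electronics = $26.55 + $2.26 = $28.81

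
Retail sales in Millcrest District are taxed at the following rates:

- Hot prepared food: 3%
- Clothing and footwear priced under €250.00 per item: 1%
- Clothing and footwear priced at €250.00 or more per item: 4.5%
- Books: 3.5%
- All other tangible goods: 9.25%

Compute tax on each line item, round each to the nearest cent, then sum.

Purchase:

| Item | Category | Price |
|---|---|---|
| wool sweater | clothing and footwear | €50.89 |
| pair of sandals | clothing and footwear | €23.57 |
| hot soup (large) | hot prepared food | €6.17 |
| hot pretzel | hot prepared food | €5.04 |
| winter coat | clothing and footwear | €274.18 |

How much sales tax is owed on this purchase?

Wool sweater €50.89: clothing and footwear, under €250.00 → 1% → €0.51
Pair of sandals €23.57: clothing and footwear, under €250.00 → 1% → €0.24
Hot soup (large) €6.17: hot prepared food → 3% → €0.19
Hot pretzel €5.04: hot prepared food → 3% → €0.15
Winter coat €274.18: clothing and footwear, €250.00 or more → 4.5% → €12.34
Total tax = €0.51 + €0.24 + €0.19 + €0.15 + €12.34 = €13.43

€13.43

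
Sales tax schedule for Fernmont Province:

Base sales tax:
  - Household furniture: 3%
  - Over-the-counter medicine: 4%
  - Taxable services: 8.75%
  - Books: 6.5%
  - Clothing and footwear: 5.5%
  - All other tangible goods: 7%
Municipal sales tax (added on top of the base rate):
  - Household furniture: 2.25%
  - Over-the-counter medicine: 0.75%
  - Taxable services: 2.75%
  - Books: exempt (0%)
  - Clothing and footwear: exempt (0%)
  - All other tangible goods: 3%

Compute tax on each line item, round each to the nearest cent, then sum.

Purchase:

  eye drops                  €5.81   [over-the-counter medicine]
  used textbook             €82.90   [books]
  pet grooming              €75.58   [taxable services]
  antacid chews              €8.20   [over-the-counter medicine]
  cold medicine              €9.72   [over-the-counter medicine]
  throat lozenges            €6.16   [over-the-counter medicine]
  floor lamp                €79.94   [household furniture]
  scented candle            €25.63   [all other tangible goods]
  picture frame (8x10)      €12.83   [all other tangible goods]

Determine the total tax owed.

€23.54

Eye drops €5.81: over-the-counter medicine → 4% + 0.75% municipal = 4.75% → €0.28
Used textbook €82.90: books → 6.5% + 0% municipal = 6.5% → €5.39
Pet grooming €75.58: taxable services → 8.75% + 2.75% municipal = 11.5% → €8.69
Antacid chews €8.20: over-the-counter medicine → 4% + 0.75% municipal = 4.75% → €0.39
Cold medicine €9.72: over-the-counter medicine → 4% + 0.75% municipal = 4.75% → €0.46
Throat lozenges €6.16: over-the-counter medicine → 4% + 0.75% municipal = 4.75% → €0.29
Floor lamp €79.94: household furniture → 3% + 2.25% municipal = 5.25% → €4.20
Scented candle €25.63: all other tangible goods → 7% + 3% municipal = 10% → €2.56
Picture frame (8x10) €12.83: all other tangible goods → 7% + 3% municipal = 10% → €1.28
Total tax = €0.28 + €5.39 + €8.69 + €0.39 + €0.46 + €0.29 + €4.20 + €2.56 + €1.28 = €23.54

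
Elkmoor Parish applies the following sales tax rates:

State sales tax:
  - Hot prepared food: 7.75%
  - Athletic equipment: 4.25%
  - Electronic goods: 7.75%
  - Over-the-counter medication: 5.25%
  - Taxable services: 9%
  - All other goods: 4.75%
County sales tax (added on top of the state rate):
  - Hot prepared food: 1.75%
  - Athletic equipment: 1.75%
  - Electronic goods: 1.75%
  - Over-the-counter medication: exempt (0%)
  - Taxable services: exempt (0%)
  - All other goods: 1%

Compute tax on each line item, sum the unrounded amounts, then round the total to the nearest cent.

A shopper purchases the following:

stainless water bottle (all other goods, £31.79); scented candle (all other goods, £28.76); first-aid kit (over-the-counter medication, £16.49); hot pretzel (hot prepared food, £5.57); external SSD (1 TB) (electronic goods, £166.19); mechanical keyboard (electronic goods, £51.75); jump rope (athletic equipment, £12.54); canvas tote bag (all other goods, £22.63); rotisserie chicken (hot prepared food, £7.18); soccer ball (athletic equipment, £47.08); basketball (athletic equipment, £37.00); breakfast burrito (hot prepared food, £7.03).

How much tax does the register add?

£34.03

Stainless water bottle £31.79: all other goods → 4.75% + 1% county = 5.75% → £1.827925
Scented candle £28.76: all other goods → 4.75% + 1% county = 5.75% → £1.6537
First-aid kit £16.49: over-the-counter medication → 5.25% + 0% county = 5.25% → £0.865725
Hot pretzel £5.57: hot prepared food → 7.75% + 1.75% county = 9.5% → £0.52915
External SSD (1 TB) £166.19: electronic goods → 7.75% + 1.75% county = 9.5% → £15.78805
Mechanical keyboard £51.75: electronic goods → 7.75% + 1.75% county = 9.5% → £4.91625
Jump rope £12.54: athletic equipment → 4.25% + 1.75% county = 6% → £0.7524
Canvas tote bag £22.63: all other goods → 4.75% + 1% county = 5.75% → £1.301225
Rotisserie chicken £7.18: hot prepared food → 7.75% + 1.75% county = 9.5% → £0.6821
Soccer ball £47.08: athletic equipment → 4.25% + 1.75% county = 6% → £2.8248
Basketball £37.00: athletic equipment → 4.25% + 1.75% county = 6% → £2.22
Breakfast burrito £7.03: hot prepared food → 7.75% + 1.75% county = 9.5% → £0.66785
Unrounded tax sum = £34.029175 → £34.03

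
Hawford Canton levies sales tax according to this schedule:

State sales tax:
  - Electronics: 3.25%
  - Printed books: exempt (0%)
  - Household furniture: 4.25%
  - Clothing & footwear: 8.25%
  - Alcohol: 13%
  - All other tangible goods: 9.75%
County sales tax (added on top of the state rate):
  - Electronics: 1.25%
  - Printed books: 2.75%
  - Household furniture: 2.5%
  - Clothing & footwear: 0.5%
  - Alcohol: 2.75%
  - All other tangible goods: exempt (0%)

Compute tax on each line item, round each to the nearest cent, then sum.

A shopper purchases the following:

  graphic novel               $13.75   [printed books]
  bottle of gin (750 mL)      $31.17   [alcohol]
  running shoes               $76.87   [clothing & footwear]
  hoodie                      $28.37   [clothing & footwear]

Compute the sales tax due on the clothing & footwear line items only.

$9.21

Running shoes $76.87: clothing & footwear → 8.25% + 0.5% county = 8.75% → $6.73
Hoodie $28.37: clothing & footwear → 8.25% + 0.5% county = 8.75% → $2.48
Tax on clothing & footwear = $6.73 + $2.48 = $9.21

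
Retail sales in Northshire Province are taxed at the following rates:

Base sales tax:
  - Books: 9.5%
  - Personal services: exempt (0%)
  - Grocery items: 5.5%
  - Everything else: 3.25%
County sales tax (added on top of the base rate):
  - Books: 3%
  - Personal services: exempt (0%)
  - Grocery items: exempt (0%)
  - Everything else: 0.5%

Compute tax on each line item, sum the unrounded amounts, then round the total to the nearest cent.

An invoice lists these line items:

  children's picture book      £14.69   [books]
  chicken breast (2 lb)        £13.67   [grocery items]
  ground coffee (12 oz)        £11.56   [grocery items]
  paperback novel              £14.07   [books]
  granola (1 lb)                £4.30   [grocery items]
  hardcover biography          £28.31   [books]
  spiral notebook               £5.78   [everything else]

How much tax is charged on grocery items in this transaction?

£1.62

Chicken breast (2 lb) £13.67: grocery items → 5.5% + 0% county = 5.5% → £0.75185
Ground coffee (12 oz) £11.56: grocery items → 5.5% + 0% county = 5.5% → £0.6358
Granola (1 lb) £4.30: grocery items → 5.5% + 0% county = 5.5% → £0.2365
Tax on grocery items: unrounded sum = £1.62415 → £1.62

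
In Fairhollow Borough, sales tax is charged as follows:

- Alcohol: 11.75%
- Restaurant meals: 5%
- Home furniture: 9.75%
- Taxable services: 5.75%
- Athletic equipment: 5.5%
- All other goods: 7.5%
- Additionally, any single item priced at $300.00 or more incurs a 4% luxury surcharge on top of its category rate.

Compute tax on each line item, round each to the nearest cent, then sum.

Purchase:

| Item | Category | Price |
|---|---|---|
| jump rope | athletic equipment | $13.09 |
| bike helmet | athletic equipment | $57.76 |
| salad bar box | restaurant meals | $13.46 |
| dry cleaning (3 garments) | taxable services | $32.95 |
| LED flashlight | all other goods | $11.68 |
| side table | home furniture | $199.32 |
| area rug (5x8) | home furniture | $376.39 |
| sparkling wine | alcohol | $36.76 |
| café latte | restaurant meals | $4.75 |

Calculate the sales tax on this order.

$83.08

Jump rope $13.09: athletic equipment → 5.5% → $0.72
Bike helmet $57.76: athletic equipment → 5.5% → $3.18
Salad bar box $13.46: restaurant meals → 5% → $0.67
Dry cleaning (3 garments) $32.95: taxable services → 5.75% → $1.89
LED flashlight $11.68: all other goods → 7.5% → $0.88
Side table $199.32: home furniture → 9.75% → $19.43
Area rug (5x8) $376.39: home furniture → 9.75% + 4% surcharge = 13.75% → $51.75
Sparkling wine $36.76: alcohol → 11.75% → $4.32
Café latte $4.75: restaurant meals → 5% → $0.24
Total tax = $0.72 + $3.18 + $0.67 + $1.89 + $0.88 + $19.43 + $51.75 + $4.32 + $0.24 = $83.08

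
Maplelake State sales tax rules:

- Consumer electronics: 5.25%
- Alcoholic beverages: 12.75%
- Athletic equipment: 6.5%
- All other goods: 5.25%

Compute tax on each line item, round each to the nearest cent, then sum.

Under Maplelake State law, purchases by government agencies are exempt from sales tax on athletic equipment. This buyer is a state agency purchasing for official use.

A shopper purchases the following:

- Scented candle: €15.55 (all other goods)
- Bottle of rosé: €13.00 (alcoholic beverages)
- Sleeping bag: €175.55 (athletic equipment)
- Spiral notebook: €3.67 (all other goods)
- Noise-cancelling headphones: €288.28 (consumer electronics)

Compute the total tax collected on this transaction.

Scented candle €15.55: all other goods → 5.25% → €0.82
Bottle of rosé €13.00: alcoholic beverages → 12.75% → €1.66
Sleeping bag €175.55: athletic equipment, buyer-exempt → 0% → €0.00
Spiral notebook €3.67: all other goods → 5.25% → €0.19
Noise-cancelling headphones €288.28: consumer electronics → 5.25% → €15.13
Total tax = €0.82 + €1.66 + €0.19 + €15.13 = €17.80

€17.80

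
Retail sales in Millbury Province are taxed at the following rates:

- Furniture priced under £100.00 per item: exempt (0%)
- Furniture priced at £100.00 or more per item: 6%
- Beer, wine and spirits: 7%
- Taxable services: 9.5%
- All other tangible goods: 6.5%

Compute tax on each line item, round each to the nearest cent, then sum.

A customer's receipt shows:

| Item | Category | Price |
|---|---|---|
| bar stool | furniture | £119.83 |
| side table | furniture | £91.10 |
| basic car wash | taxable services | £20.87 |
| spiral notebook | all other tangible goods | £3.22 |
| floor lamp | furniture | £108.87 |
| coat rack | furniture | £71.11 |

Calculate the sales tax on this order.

£15.91

Bar stool £119.83: furniture, £100.00 or more → 6% → £7.19
Side table £91.10: furniture, under £100.00 → 0% → £0.00
Basic car wash £20.87: taxable services → 9.5% → £1.98
Spiral notebook £3.22: all other tangible goods → 6.5% → £0.21
Floor lamp £108.87: furniture, £100.00 or more → 6% → £6.53
Coat rack £71.11: furniture, under £100.00 → 0% → £0.00
Total tax = £7.19 + £1.98 + £0.21 + £6.53 = £15.91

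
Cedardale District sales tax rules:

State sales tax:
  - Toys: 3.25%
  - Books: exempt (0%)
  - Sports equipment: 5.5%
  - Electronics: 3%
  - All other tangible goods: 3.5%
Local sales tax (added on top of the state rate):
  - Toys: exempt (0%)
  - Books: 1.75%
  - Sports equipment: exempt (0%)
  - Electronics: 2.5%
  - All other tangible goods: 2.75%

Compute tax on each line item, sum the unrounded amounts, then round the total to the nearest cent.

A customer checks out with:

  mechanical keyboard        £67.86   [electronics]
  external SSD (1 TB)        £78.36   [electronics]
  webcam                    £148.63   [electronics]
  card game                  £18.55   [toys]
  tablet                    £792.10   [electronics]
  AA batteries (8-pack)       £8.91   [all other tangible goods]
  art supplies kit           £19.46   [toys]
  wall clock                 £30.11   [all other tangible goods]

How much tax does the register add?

Mechanical keyboard £67.86: electronics → 3% + 2.5% local = 5.5% → £3.7323
External SSD (1 TB) £78.36: electronics → 3% + 2.5% local = 5.5% → £4.3098
Webcam £148.63: electronics → 3% + 2.5% local = 5.5% → £8.17465
Card game £18.55: toys → 3.25% + 0% local = 3.25% → £0.602875
Tablet £792.10: electronics → 3% + 2.5% local = 5.5% → £43.5655
AA batteries (8-pack) £8.91: all other tangible goods → 3.5% + 2.75% local = 6.25% → £0.556875
Art supplies kit £19.46: toys → 3.25% + 0% local = 3.25% → £0.63245
Wall clock £30.11: all other tangible goods → 3.5% + 2.75% local = 6.25% → £1.881875
Unrounded tax sum = £63.456325 → £63.46

£63.46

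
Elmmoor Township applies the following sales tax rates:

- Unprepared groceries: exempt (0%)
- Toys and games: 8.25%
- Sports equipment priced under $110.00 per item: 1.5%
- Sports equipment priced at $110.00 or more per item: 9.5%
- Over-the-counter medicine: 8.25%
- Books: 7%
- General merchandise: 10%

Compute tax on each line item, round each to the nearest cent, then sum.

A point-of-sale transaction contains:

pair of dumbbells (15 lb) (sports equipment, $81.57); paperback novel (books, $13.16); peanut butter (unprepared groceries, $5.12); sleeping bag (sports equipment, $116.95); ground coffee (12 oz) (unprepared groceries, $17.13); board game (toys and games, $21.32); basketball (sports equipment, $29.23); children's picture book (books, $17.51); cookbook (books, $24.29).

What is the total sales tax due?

Pair of dumbbells (15 lb) $81.57: sports equipment, under $110.00 → 1.5% → $1.22
Paperback novel $13.16: books → 7% → $0.92
Peanut butter $5.12: unprepared groceries → 0% → $0.00
Sleeping bag $116.95: sports equipment, $110.00 or more → 9.5% → $11.11
Ground coffee (12 oz) $17.13: unprepared groceries → 0% → $0.00
Board game $21.32: toys and games → 8.25% → $1.76
Basketball $29.23: sports equipment, under $110.00 → 1.5% → $0.44
Children's picture book $17.51: books → 7% → $1.23
Cookbook $24.29: books → 7% → $1.70
Total tax = $1.22 + $0.92 + $11.11 + $1.76 + $0.44 + $1.23 + $1.70 = $18.38

$18.38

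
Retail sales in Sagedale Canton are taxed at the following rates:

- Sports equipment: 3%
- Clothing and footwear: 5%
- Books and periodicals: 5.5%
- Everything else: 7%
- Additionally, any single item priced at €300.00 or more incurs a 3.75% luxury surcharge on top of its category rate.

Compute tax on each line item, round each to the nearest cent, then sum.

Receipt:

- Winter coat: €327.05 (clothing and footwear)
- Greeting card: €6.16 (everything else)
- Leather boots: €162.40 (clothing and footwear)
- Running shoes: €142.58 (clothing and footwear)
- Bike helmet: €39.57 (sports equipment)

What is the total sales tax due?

€45.49

Winter coat €327.05: clothing and footwear → 5% + 3.75% surcharge = 8.75% → €28.62
Greeting card €6.16: everything else → 7% → €0.43
Leather boots €162.40: clothing and footwear → 5% → €8.12
Running shoes €142.58: clothing and footwear → 5% → €7.13
Bike helmet €39.57: sports equipment → 3% → €1.19
Total tax = €28.62 + €0.43 + €8.12 + €7.13 + €1.19 = €45.49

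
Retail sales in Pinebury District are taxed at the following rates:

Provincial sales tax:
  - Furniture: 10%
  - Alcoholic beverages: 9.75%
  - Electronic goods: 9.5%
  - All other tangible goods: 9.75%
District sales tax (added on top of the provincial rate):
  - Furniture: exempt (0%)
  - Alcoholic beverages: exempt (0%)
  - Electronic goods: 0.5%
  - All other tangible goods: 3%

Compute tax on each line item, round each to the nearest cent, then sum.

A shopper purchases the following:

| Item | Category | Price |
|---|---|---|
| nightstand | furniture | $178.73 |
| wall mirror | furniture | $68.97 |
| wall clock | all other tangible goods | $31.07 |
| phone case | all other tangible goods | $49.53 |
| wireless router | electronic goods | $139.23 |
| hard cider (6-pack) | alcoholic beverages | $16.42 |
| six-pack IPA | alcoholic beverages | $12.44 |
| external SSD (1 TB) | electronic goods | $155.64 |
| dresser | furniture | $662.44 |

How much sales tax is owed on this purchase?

$133.58

Nightstand $178.73: furniture → 10% + 0% district = 10% → $17.87
Wall mirror $68.97: furniture → 10% + 0% district = 10% → $6.90
Wall clock $31.07: all other tangible goods → 9.75% + 3% district = 12.75% → $3.96
Phone case $49.53: all other tangible goods → 9.75% + 3% district = 12.75% → $6.32
Wireless router $139.23: electronic goods → 9.5% + 0.5% district = 10% → $13.92
Hard cider (6-pack) $16.42: alcoholic beverages → 9.75% + 0% district = 9.75% → $1.60
Six-pack IPA $12.44: alcoholic beverages → 9.75% + 0% district = 9.75% → $1.21
External SSD (1 TB) $155.64: electronic goods → 9.5% + 0.5% district = 10% → $15.56
Dresser $662.44: furniture → 10% + 0% district = 10% → $66.24
Total tax = $17.87 + $6.90 + $3.96 + $6.32 + $13.92 + $1.60 + $1.21 + $15.56 + $66.24 = $133.58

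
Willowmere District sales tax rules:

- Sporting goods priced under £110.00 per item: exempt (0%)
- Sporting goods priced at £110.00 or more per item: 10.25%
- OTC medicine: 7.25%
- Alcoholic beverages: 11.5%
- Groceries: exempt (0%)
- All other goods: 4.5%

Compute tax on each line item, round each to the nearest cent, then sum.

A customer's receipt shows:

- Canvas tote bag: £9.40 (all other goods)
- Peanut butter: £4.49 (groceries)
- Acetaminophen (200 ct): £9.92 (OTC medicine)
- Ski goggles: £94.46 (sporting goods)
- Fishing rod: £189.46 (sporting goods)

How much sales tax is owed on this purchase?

£20.56

Canvas tote bag £9.40: all other goods → 4.5% → £0.42
Peanut butter £4.49: groceries → 0% → £0.00
Acetaminophen (200 ct) £9.92: OTC medicine → 7.25% → £0.72
Ski goggles £94.46: sporting goods, under £110.00 → 0% → £0.00
Fishing rod £189.46: sporting goods, £110.00 or more → 10.25% → £19.42
Total tax = £0.42 + £0.72 + £19.42 = £20.56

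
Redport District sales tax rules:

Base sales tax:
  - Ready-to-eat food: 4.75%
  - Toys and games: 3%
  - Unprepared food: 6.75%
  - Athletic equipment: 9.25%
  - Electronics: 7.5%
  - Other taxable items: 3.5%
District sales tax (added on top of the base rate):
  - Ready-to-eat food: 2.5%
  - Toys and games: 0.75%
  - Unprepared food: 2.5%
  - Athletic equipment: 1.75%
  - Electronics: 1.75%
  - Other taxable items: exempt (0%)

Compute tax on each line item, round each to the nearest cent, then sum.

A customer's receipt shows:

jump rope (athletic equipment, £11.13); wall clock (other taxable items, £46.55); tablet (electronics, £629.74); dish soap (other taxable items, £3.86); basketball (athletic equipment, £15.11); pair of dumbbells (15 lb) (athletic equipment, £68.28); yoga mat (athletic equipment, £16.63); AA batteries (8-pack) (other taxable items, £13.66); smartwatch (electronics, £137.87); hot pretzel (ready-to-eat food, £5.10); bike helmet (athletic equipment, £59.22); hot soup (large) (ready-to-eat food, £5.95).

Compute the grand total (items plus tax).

£1105.88

Jump rope £11.13: athletic equipment → 9.25% + 1.75% district = 11% → £1.22
Wall clock £46.55: other taxable items → 3.5% + 0% district = 3.5% → £1.63
Tablet £629.74: electronics → 7.5% + 1.75% district = 9.25% → £58.25
Dish soap £3.86: other taxable items → 3.5% + 0% district = 3.5% → £0.14
Basketball £15.11: athletic equipment → 9.25% + 1.75% district = 11% → £1.66
Pair of dumbbells (15 lb) £68.28: athletic equipment → 9.25% + 1.75% district = 11% → £7.51
Yoga mat £16.63: athletic equipment → 9.25% + 1.75% district = 11% → £1.83
AA batteries (8-pack) £13.66: other taxable items → 3.5% + 0% district = 3.5% → £0.48
Smartwatch £137.87: electronics → 7.5% + 1.75% district = 9.25% → £12.75
Hot pretzel £5.10: ready-to-eat food → 4.75% + 2.5% district = 7.25% → £0.37
Bike helmet £59.22: athletic equipment → 9.25% + 1.75% district = 11% → £6.51
Hot soup (large) £5.95: ready-to-eat food → 4.75% + 2.5% district = 7.25% → £0.43
Subtotal = £1013.10; tax = £92.78; total due = £1105.88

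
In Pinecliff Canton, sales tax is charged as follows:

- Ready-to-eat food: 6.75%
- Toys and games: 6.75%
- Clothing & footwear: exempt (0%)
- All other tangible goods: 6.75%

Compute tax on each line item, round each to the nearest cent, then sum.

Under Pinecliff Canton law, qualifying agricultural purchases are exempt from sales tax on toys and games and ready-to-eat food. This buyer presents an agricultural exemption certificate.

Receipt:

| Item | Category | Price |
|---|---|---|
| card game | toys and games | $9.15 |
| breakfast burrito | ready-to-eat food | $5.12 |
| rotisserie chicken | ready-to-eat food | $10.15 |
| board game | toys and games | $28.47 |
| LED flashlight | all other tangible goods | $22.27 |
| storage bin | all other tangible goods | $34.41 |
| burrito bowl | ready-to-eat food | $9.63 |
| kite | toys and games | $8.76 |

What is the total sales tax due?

Card game $9.15: toys and games, buyer-exempt → 0% → $0.00
Breakfast burrito $5.12: ready-to-eat food, buyer-exempt → 0% → $0.00
Rotisserie chicken $10.15: ready-to-eat food, buyer-exempt → 0% → $0.00
Board game $28.47: toys and games, buyer-exempt → 0% → $0.00
LED flashlight $22.27: all other tangible goods → 6.75% → $1.50
Storage bin $34.41: all other tangible goods → 6.75% → $2.32
Burrito bowl $9.63: ready-to-eat food, buyer-exempt → 0% → $0.00
Kite $8.76: toys and games, buyer-exempt → 0% → $0.00
Total tax = $1.50 + $2.32 = $3.82

$3.82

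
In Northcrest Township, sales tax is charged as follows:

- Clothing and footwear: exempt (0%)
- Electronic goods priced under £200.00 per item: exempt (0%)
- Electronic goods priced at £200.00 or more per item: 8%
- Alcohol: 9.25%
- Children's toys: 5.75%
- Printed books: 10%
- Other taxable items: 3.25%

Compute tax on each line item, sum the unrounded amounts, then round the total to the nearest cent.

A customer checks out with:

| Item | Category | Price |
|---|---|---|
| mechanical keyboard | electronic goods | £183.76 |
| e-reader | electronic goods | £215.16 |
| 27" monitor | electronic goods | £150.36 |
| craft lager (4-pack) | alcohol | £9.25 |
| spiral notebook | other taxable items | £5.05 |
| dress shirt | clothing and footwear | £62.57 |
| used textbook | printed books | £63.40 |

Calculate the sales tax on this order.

£24.57

Mechanical keyboard £183.76: electronic goods, under £200.00 → 0% → £0.00
E-reader £215.16: electronic goods, £200.00 or more → 8% → £17.2128
27" monitor £150.36: electronic goods, under £200.00 → 0% → £0.00
Craft lager (4-pack) £9.25: alcohol → 9.25% → £0.855625
Spiral notebook £5.05: other taxable items → 3.25% → £0.164125
Dress shirt £62.57: clothing and footwear → 0% → £0.00
Used textbook £63.40: printed books → 10% → £6.34
Unrounded tax sum = £24.57255 → £24.57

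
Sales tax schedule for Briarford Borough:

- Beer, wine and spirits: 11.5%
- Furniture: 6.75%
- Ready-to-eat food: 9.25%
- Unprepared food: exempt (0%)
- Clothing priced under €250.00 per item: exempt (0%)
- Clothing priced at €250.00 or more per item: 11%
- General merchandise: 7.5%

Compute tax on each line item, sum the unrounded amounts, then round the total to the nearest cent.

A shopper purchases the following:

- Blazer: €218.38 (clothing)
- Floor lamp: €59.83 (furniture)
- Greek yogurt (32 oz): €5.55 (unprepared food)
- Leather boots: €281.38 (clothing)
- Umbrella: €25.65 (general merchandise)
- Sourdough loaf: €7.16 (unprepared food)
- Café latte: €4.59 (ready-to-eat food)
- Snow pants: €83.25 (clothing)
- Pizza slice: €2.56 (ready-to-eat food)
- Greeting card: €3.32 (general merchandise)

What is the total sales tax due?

€37.82

Blazer €218.38: clothing, under €250.00 → 0% → €0.00
Floor lamp €59.83: furniture → 6.75% → €4.038525
Greek yogurt (32 oz) €5.55: unprepared food → 0% → €0.00
Leather boots €281.38: clothing, €250.00 or more → 11% → €30.9518
Umbrella €25.65: general merchandise → 7.5% → €1.92375
Sourdough loaf €7.16: unprepared food → 0% → €0.00
Café latte €4.59: ready-to-eat food → 9.25% → €0.424575
Snow pants €83.25: clothing, under €250.00 → 0% → €0.00
Pizza slice €2.56: ready-to-eat food → 9.25% → €0.2368
Greeting card €3.32: general merchandise → 7.5% → €0.249
Unrounded tax sum = €37.82445 → €37.82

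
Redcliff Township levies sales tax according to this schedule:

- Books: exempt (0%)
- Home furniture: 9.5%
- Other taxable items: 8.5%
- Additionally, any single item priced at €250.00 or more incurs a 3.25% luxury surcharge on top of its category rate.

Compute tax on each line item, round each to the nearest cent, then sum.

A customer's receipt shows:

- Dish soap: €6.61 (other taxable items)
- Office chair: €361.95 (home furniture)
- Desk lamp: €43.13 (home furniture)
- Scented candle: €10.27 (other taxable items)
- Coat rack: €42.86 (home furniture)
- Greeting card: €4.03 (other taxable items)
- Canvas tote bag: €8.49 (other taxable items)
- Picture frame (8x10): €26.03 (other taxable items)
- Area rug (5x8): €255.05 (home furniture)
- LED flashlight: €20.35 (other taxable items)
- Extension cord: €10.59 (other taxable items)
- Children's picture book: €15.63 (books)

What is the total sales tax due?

Dish soap €6.61: other taxable items → 8.5% → €0.56
Office chair €361.95: home furniture → 9.5% + 3.25% surcharge = 12.75% → €46.15
Desk lamp €43.13: home furniture → 9.5% → €4.10
Scented candle €10.27: other taxable items → 8.5% → €0.87
Coat rack €42.86: home furniture → 9.5% → €4.07
Greeting card €4.03: other taxable items → 8.5% → €0.34
Canvas tote bag €8.49: other taxable items → 8.5% → €0.72
Picture frame (8x10) €26.03: other taxable items → 8.5% → €2.21
Area rug (5x8) €255.05: home furniture → 9.5% + 3.25% surcharge = 12.75% → €32.52
LED flashlight €20.35: other taxable items → 8.5% → €1.73
Extension cord €10.59: other taxable items → 8.5% → €0.90
Children's picture book €15.63: books → 0% → €0.00
Total tax = €0.56 + €46.15 + €4.10 + €0.87 + €4.07 + €0.34 + €0.72 + €2.21 + €32.52 + €1.73 + €0.90 = €94.17

€94.17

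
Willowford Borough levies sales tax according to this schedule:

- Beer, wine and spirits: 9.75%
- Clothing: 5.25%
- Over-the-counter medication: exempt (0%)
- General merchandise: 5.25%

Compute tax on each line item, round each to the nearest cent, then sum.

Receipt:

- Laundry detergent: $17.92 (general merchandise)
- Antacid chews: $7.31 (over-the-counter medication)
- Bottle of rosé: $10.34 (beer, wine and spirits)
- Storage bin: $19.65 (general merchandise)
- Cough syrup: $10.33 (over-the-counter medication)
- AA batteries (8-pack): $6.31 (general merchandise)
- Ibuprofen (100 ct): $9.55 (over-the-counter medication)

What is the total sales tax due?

Laundry detergent $17.92: general merchandise → 5.25% → $0.94
Antacid chews $7.31: over-the-counter medication → 0% → $0.00
Bottle of rosé $10.34: beer, wine and spirits → 9.75% → $1.01
Storage bin $19.65: general merchandise → 5.25% → $1.03
Cough syrup $10.33: over-the-counter medication → 0% → $0.00
AA batteries (8-pack) $6.31: general merchandise → 5.25% → $0.33
Ibuprofen (100 ct) $9.55: over-the-counter medication → 0% → $0.00
Total tax = $0.94 + $1.01 + $1.03 + $0.33 = $3.31

$3.31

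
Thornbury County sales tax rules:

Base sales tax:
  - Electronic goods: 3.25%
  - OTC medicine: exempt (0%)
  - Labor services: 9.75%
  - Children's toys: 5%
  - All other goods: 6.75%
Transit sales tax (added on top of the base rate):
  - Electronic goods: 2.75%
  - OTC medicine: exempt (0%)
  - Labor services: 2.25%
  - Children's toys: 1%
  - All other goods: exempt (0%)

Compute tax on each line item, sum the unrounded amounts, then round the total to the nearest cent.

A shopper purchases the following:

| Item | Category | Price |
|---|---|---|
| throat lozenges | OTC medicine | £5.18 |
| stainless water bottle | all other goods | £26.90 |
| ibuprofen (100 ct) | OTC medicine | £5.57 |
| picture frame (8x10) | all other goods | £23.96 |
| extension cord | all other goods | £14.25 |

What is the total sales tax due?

£4.39

Throat lozenges £5.18: OTC medicine → 0% + 0% transit = 0% → £0.00
Stainless water bottle £26.90: all other goods → 6.75% + 0% transit = 6.75% → £1.81575
Ibuprofen (100 ct) £5.57: OTC medicine → 0% + 0% transit = 0% → £0.00
Picture frame (8x10) £23.96: all other goods → 6.75% + 0% transit = 6.75% → £1.6173
Extension cord £14.25: all other goods → 6.75% + 0% transit = 6.75% → £0.961875
Unrounded tax sum = £4.394925 → £4.39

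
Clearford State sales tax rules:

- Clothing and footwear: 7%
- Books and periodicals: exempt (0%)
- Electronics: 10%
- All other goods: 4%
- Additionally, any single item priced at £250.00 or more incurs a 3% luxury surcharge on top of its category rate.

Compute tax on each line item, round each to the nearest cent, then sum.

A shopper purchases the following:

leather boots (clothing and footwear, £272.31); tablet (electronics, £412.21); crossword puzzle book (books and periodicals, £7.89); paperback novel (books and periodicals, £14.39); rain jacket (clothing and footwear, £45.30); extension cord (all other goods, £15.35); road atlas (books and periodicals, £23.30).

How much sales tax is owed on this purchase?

£84.60

Leather boots £272.31: clothing and footwear → 7% + 3% surcharge = 10% → £27.23
Tablet £412.21: electronics → 10% + 3% surcharge = 13% → £53.59
Crossword puzzle book £7.89: books and periodicals → 0% → £0.00
Paperback novel £14.39: books and periodicals → 0% → £0.00
Rain jacket £45.30: clothing and footwear → 7% → £3.17
Extension cord £15.35: all other goods → 4% → £0.61
Road atlas £23.30: books and periodicals → 0% → £0.00
Total tax = £27.23 + £53.59 + £3.17 + £0.61 = £84.60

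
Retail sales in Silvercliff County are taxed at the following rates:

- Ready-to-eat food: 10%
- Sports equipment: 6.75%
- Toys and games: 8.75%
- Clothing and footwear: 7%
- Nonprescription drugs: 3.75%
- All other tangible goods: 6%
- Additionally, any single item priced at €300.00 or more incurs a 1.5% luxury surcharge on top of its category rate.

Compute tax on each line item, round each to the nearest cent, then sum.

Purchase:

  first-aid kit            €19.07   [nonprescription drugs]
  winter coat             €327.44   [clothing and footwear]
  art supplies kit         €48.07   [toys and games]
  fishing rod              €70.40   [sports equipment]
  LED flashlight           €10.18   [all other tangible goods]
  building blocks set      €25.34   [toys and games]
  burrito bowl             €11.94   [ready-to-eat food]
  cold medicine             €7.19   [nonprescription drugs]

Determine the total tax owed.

€41.80

First-aid kit €19.07: nonprescription drugs → 3.75% → €0.72
Winter coat €327.44: clothing and footwear → 7% + 1.5% surcharge = 8.5% → €27.83
Art supplies kit €48.07: toys and games → 8.75% → €4.21
Fishing rod €70.40: sports equipment → 6.75% → €4.75
LED flashlight €10.18: all other tangible goods → 6% → €0.61
Building blocks set €25.34: toys and games → 8.75% → €2.22
Burrito bowl €11.94: ready-to-eat food → 10% → €1.19
Cold medicine €7.19: nonprescription drugs → 3.75% → €0.27
Total tax = €0.72 + €27.83 + €4.21 + €4.75 + €0.61 + €2.22 + €1.19 + €0.27 = €41.80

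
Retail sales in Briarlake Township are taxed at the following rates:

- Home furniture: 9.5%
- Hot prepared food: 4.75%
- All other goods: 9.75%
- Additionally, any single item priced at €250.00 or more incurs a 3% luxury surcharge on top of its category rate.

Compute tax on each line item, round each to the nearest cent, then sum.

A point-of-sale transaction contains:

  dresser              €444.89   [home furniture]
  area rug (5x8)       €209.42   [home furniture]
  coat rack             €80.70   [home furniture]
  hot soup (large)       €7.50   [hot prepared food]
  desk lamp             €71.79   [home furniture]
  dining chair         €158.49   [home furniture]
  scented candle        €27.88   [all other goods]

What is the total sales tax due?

€108.13

Dresser €444.89: home furniture → 9.5% + 3% surcharge = 12.5% → €55.61
Area rug (5x8) €209.42: home furniture → 9.5% → €19.89
Coat rack €80.70: home furniture → 9.5% → €7.67
Hot soup (large) €7.50: hot prepared food → 4.75% → €0.36
Desk lamp €71.79: home furniture → 9.5% → €6.82
Dining chair €158.49: home furniture → 9.5% → €15.06
Scented candle €27.88: all other goods → 9.75% → €2.72
Total tax = €55.61 + €19.89 + €7.67 + €0.36 + €6.82 + €15.06 + €2.72 = €108.13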